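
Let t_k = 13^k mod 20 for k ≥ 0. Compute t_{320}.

t_0 = 1, t_1 = 13, t_2 = 9, t_3 = 17, t_4 = 1.
The sequence repeats with period 4.
(320 - 0) mod 4 = 0, so t_{320} = t_0 = 1.

1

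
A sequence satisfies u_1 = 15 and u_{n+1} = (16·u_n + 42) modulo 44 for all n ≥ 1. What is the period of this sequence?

Listing terms: u_1 = 15; u_2 = 18; u_3 = 22; u_4 = 42; u_5 = 10; u_6 = 26; u_7 = 18.
Since u_7 = u_2 = 18, the sequence is eventually periodic: after a pre-period of length 1 it cycles with period 5.

5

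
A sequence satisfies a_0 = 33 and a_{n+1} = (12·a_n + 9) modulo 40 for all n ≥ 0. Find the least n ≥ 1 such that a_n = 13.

Listing terms: a_0 = 33; a_1 = 5; a_2 = 29; a_3 = 37; a_4 = 13; a_5 = 5.
Since a_5 = a_1 = 5, the sequence is eventually periodic: after a pre-period of length 1 it cycles with period 4.
The value 13 first appears (with n ≥ 1) at a_4.

4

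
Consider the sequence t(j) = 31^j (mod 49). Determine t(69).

t(0) = 1; t(1) = 31; t(2) = 30; t(3) = 48; t(4) = 18; t(5) = 19; t(6) = 1.
The sequence repeats with period 6.
(69 - 0) mod 6 = 3, so t(69) = t(3) = 48.

48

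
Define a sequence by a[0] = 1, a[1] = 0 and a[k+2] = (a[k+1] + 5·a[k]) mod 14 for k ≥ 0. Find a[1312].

Computing terms: a[0] = 1, a[1] = 0, a[2] = 5, a[3] = 5, a[4] = 2, a[5] = 13, a[6] = 9, a[7] = 4, a[8] = 7, a[9] = 13, a[10] = 6, a[11] = 1, a[12] = 3, a[13] = 8, a[14] = 9, a[15] = 7, a[16] = 10, a[17] = 3, a[18] = 11, a[19] = 12, a[20] = 11, a[21] = 1, a[22] = 0.
Since (a[21], a[22]) = (a[0], a[1]) = (1, 0) (two consecutive terms determine the rest), the sequence is periodic with period 21.
(1312 - 0) mod 21 = 10, so a[1312] = a[10] = 6.

6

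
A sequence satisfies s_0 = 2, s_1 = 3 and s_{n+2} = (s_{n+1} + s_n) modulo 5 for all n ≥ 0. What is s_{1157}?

s_0 = 2,  s_1 = 3,  s_2 = 0,  s_3 = 3,  s_4 = 3,  s_5 = 1,  s_6 = 4,  s_7 = 0,  s_8 = 4,  s_9 = 4,  s_{10} = 3,  s_{11} = 2,  s_{12} = 0,  s_{13} = 2,  s_{14} = 2,  s_{15} = 4,  s_{16} = 1,  s_{17} = 0,  s_{18} = 1,  s_{19} = 1,  s_{20} = 2,  s_{21} = 3.
The sequence repeats with period 20.
(1157 - 0) mod 20 = 17, so s_{1157} = s_{17} = 0.

0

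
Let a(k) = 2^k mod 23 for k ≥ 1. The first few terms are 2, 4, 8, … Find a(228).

Computing terms: a(1) = 2, a(2) = 4, a(3) = 8, a(4) = 16, a(5) = 9, a(6) = 18, a(7) = 13, a(8) = 3, a(9) = 6, a(10) = 12, a(11) = 1, a(12) = 2.
Since a(12) = a(1) = 2, the sequence is periodic with period 11.
(228 - 1) mod 11 = 7, so a(228) = a(8) = 3.

3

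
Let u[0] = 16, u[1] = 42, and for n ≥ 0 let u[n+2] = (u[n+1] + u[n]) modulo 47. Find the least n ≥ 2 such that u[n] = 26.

31

We have u[0] = 16, u[1] = 42, u[2] = 11, u[3] = 6, u[4] = 17, u[5] = 23, u[6] = 40, u[7] = 16, u[8] = 9, u[9] = 25, u[10] = 34, u[11] = 12, u[12] = 46, u[13] = 11, u[14] = 10, u[15] = 21, u[16] = 31, u[17] = 5, u[18] = 36, u[19] = 41, u[20] = 30, u[21] = 24, u[22] = 7, u[23] = 31, u[24] = 38, u[25] = 22, u[26] = 13, u[27] = 35, u[28] = 1, u[29] = 36, u[30] = 37, u[31] = 26, u[32] = 16, u[33] = 42.
The sequence repeats with period 32.
The value 26 first appears (with n ≥ 2) at u[31].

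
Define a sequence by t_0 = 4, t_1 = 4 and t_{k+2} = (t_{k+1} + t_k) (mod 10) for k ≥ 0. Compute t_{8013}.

Computing terms: t_0 = 4; t_1 = 4; t_2 = 8; t_3 = 2; t_4 = 0; t_5 = 2; t_6 = 2; t_7 = 4; t_8 = 6; t_9 = 0; t_{10} = 6; t_{11} = 6; t_{12} = 2; t_{13} = 8; t_{14} = 0; t_{15} = 8; t_{16} = 8; t_{17} = 6; t_{18} = 4; t_{19} = 0; t_{20} = 4; t_{21} = 4.
The sequence repeats with period 20.
(8013 - 0) mod 20 = 13, so t_{8013} = t_{13} = 8.

8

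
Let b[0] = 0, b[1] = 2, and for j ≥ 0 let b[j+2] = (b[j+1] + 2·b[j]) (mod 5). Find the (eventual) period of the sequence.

b[0] = 0, b[1] = 2, b[2] = 2, b[3] = 1, b[4] = 0, b[5] = 2.
Since (b[4], b[5]) = (b[0], b[1]) = (0, 2) (two consecutive terms determine the rest), the sequence is periodic with period 4.

4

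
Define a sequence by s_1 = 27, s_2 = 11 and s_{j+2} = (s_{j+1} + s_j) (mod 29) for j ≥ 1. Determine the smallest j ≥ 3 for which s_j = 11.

8

s_1 = 27; s_2 = 11; s_3 = 9; s_4 = 20; s_5 = 0; s_6 = 20; s_7 = 20; s_8 = 11; s_9 = 2; s_{10} = 13; s_{11} = 15; s_{12} = 28; s_{13} = 14; s_{14} = 13; s_{15} = 27; s_{16} = 11.
Since (s_{15}, s_{16}) = (s_1, s_2) = (27, 11) (two consecutive terms determine the rest), the sequence is periodic with period 14.
The value 11 first appears (with j ≥ 3) at s_8.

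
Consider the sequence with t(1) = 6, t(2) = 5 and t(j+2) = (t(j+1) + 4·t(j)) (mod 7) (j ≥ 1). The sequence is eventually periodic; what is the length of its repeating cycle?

We have t(1) = 6; t(2) = 5; t(3) = 1; t(4) = 0; t(5) = 4; t(6) = 4; t(7) = 6; t(8) = 1; t(9) = 4; t(10) = 1; t(11) = 3; t(12) = 0; t(13) = 5; t(14) = 5; t(15) = 4; t(16) = 3; t(17) = 5; t(18) = 3; t(19) = 2; t(20) = 0; t(21) = 1; t(22) = 1; t(23) = 5; t(24) = 2; t(25) = 1; t(26) = 2; t(27) = 6; t(28) = 0; t(29) = 3; t(30) = 3; t(31) = 1; t(32) = 6; t(33) = 3; t(34) = 6; t(35) = 4; t(36) = 0; t(37) = 2; t(38) = 2; t(39) = 3; t(40) = 4; t(41) = 2; t(42) = 4; t(43) = 5; t(44) = 0; t(45) = 6; t(46) = 6; t(47) = 2; t(48) = 5; t(49) = 6; t(50) = 5.
The sequence repeats with period 48.

48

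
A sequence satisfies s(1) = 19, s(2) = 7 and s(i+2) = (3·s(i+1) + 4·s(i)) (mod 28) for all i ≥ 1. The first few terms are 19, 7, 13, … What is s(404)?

7

We have s(1) = 19, s(2) = 7, s(3) = 13, s(4) = 11, s(5) = 1, s(6) = 19, s(7) = 5, s(8) = 7, s(9) = 13.
Since (s(8), s(9)) = (s(2), s(3)) = (7, 13) (two consecutive terms determine the rest), the sequence is eventually periodic: after a pre-period of length 1 it cycles with period 6.
For i ≥ 2, s(i) depends only on (i - 2) mod 6. (404 - 2) mod 6 = 0, so s(404) = s(2) = 7.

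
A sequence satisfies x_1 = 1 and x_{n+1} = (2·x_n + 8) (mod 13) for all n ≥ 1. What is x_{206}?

Listing terms: x_1 = 1, x_2 = 10, x_3 = 2, x_4 = 12, x_5 = 6, x_6 = 7, x_7 = 9, x_8 = 0, x_9 = 8, x_{10} = 11, x_{11} = 4, x_{12} = 3, x_{13} = 1.
Since x_{13} = x_1 = 1, the sequence is periodic with period 12.
So x_{206} = x_{1 + ((206-1) mod 12)} = x_2 = 10.

10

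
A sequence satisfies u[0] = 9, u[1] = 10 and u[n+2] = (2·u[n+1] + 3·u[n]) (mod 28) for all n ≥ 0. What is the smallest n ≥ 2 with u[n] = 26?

Computing terms: u[0] = 9, u[1] = 10, u[2] = 19, u[3] = 12, u[4] = 25, u[5] = 2, u[6] = 23, u[7] = 24, u[8] = 5, u[9] = 26, u[10] = 11, u[11] = 16, u[12] = 9, u[13] = 10.
Since (u[12], u[13]) = (u[0], u[1]) = (9, 10) (two consecutive terms determine the rest), the sequence is periodic with period 12.
The value 26 first appears (with n ≥ 2) at u[9].

9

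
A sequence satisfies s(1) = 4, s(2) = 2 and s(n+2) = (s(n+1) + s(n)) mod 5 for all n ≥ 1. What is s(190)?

2

Computing terms: s(1) = 4; s(2) = 2; s(3) = 1; s(4) = 3; s(5) = 4; s(6) = 2.
Since (s(5), s(6)) = (s(1), s(2)) = (4, 2) (two consecutive terms determine the rest), the sequence is periodic with period 4.
So s(190) = s(1 + ((190-1) mod 4)) = s(2) = 2.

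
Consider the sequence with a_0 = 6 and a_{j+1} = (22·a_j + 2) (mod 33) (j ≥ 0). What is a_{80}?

13

We have a_0 = 6; a_1 = 2; a_2 = 13; a_3 = 24; a_4 = 2.
Since a_4 = a_1 = 2, the sequence is eventually periodic: after a pre-period of length 1 it cycles with period 3.
For j ≥ 1, a_j depends only on (j - 1) mod 3. (80 - 1) mod 3 = 1, so a_{80} = a_2 = 13.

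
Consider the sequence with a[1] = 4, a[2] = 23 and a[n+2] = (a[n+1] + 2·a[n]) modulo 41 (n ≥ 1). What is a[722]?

23

We have a[1] = 4, a[2] = 23, a[3] = 31, a[4] = 36, a[5] = 16, a[6] = 6, a[7] = 38, a[8] = 9, a[9] = 3, a[10] = 21, a[11] = 27, a[12] = 28, a[13] = 0, a[14] = 15, a[15] = 15, a[16] = 4, a[17] = 34, a[18] = 1, a[19] = 28, a[20] = 30, a[21] = 4, a[22] = 23.
The sequence repeats with period 20.
So a[722] = a[1 + ((722-1) mod 20)] = a[2] = 23.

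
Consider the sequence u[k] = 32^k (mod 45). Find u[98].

34

u[1] = 32; u[2] = 34; u[3] = 8; u[4] = 31; u[5] = 2; u[6] = 19; u[7] = 23; u[8] = 16; u[9] = 17; u[10] = 4; u[11] = 38; u[12] = 1; u[13] = 32.
The sequence repeats with period 12.
(98 - 1) mod 12 = 1, so u[98] = u[2] = 34.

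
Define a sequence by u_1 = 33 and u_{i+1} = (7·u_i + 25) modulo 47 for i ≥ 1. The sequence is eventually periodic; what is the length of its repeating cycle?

u_1 = 33,  u_2 = 21,  u_3 = 31,  u_4 = 7,  u_5 = 27,  u_6 = 26,  u_7 = 19,  u_8 = 17,  u_9 = 3,  u_{10} = 46,  u_{11} = 18,  u_{12} = 10,  u_{13} = 1,  u_{14} = 32,  u_{15} = 14,  u_{16} = 29,  u_{17} = 40,  u_{18} = 23,  u_{19} = 45,  u_{20} = 11,  u_{21} = 8,  u_{22} = 34,  u_{23} = 28,  u_{24} = 33.
The sequence repeats with period 23.

23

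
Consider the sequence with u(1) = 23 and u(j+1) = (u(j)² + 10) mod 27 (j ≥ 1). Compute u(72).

11

Listing terms: u(1) = 23, u(2) = 26, u(3) = 11, u(4) = 23.
The sequence repeats with period 3.
(72 - 1) mod 3 = 2, so u(72) = u(3) = 11.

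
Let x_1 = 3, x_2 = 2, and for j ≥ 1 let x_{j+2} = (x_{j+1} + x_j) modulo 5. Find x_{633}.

Computing terms: x_1 = 3, x_2 = 2, x_3 = 0, x_4 = 2, x_5 = 2, x_6 = 4, x_7 = 1, x_8 = 0, x_9 = 1, x_{10} = 1, x_{11} = 2, x_{12} = 3, x_{13} = 0, x_{14} = 3, x_{15} = 3, x_{16} = 1, x_{17} = 4, x_{18} = 0, x_{19} = 4, x_{20} = 4, x_{21} = 3, x_{22} = 2.
Since (x_{21}, x_{22}) = (x_1, x_2) = (3, 2) (two consecutive terms determine the rest), the sequence is periodic with period 20.
So x_{633} = x_{1 + ((633-1) mod 20)} = x_{13} = 0.

0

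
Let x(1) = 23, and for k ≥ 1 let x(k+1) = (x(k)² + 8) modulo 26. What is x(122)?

Computing terms: x(1) = 23, x(2) = 17, x(3) = 11, x(4) = 25, x(5) = 9, x(6) = 11.
Since x(6) = x(3) = 11, the sequence is eventually periodic: after a pre-period of length 2 it cycles with period 3.
For k ≥ 3, x(k) depends only on (k - 3) mod 3. (122 - 3) mod 3 = 2, so x(122) = x(5) = 9.

9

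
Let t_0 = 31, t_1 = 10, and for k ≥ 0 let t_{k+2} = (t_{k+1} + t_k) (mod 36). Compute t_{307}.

18

t_0 = 31; t_1 = 10; t_2 = 5; t_3 = 15; t_4 = 20; t_5 = 35; t_6 = 19; t_7 = 18; t_8 = 1; t_9 = 19; t_{10} = 20; t_{11} = 3; t_{12} = 23; t_{13} = 26; t_{14} = 13; t_{15} = 3; t_{16} = 16; t_{17} = 19; t_{18} = 35; t_{19} = 18; t_{20} = 17; t_{21} = 35; t_{22} = 16; t_{23} = 15; t_{24} = 31; t_{25} = 10.
Since (t_{24}, t_{25}) = (t_0, t_1) = (31, 10) (two consecutive terms determine the rest), the sequence is periodic with period 24.
(307 - 0) mod 24 = 19, so t_{307} = t_{19} = 18.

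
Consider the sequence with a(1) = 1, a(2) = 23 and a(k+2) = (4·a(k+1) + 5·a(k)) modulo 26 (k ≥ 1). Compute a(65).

1

Listing terms: a(1) = 1; a(2) = 23; a(3) = 19; a(4) = 9; a(5) = 1; a(6) = 23.
Since (a(5), a(6)) = (a(1), a(2)) = (1, 23) (two consecutive terms determine the rest), the sequence is periodic with period 4.
So a(65) = a(1 + ((65-1) mod 4)) = a(1) = 1.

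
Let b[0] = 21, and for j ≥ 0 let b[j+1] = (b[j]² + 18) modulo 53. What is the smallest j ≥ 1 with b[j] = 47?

5

We have b[0] = 21; b[1] = 35; b[2] = 24; b[3] = 11; b[4] = 33; b[5] = 47; b[6] = 1; b[7] = 19; b[8] = 8; b[9] = 29; b[10] = 11.
Since b[10] = b[3] = 11, the sequence is eventually periodic: after a pre-period of length 3 it cycles with period 7.
The value 47 first appears (with j ≥ 1) at b[5].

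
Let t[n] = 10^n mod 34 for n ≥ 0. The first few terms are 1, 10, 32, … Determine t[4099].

Computing terms: t[0] = 1; t[1] = 10; t[2] = 32; t[3] = 14; t[4] = 4; t[5] = 6; t[6] = 26; t[7] = 22; t[8] = 16; t[9] = 24; t[10] = 2; t[11] = 20; t[12] = 30; t[13] = 28; t[14] = 8; t[15] = 12; t[16] = 18; t[17] = 10.
Since t[17] = t[1] = 10, the sequence is eventually periodic: after a pre-period of length 1 it cycles with period 16.
For n ≥ 1, t[n] depends only on (n - 1) mod 16. (4099 - 1) mod 16 = 2, so t[4099] = t[3] = 14.

14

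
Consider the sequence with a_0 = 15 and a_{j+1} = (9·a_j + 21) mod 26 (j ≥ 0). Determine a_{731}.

Computing terms: a_0 = 15,  a_1 = 0,  a_2 = 21,  a_3 = 2,  a_4 = 13,  a_5 = 8,  a_6 = 15.
Since a_6 = a_0 = 15, the sequence is periodic with period 6.
(731 - 0) mod 6 = 5, so a_{731} = a_5 = 8.

8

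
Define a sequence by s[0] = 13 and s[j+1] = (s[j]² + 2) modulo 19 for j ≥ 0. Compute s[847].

0

Computing terms: s[0] = 13, s[1] = 0, s[2] = 2, s[3] = 6, s[4] = 0.
Since s[4] = s[1] = 0, the sequence is eventually periodic: after a pre-period of length 1 it cycles with period 3.
For j ≥ 1, s[j] depends only on (j - 1) mod 3. (847 - 1) mod 3 = 0, so s[847] = s[1] = 0.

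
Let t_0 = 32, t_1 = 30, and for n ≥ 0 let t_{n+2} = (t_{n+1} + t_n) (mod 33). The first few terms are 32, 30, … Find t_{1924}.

Listing terms: t_0 = 32, t_1 = 30, t_2 = 29, t_3 = 26, t_4 = 22, t_5 = 15, t_6 = 4, t_7 = 19, t_8 = 23, t_9 = 9, t_{10} = 32, t_{11} = 8, t_{12} = 7, t_{13} = 15, t_{14} = 22, t_{15} = 4, t_{16} = 26, t_{17} = 30, t_{18} = 23, t_{19} = 20, t_{20} = 10, t_{21} = 30, t_{22} = 7, t_{23} = 4, t_{24} = 11, t_{25} = 15, t_{26} = 26, t_{27} = 8, t_{28} = 1, t_{29} = 9, t_{30} = 10, t_{31} = 19, t_{32} = 29, t_{33} = 15, t_{34} = 11, t_{35} = 26, t_{36} = 4, t_{37} = 30, t_{38} = 1, t_{39} = 31, t_{40} = 32, t_{41} = 30.
The sequence repeats with period 40.
So t_{1924} = t_{0 + ((1924-0) mod 40)} = t_4 = 22.

22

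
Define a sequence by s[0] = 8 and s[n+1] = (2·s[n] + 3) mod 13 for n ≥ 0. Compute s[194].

2

We have s[0] = 8,  s[1] = 6,  s[2] = 2,  s[3] = 7,  s[4] = 4,  s[5] = 11,  s[6] = 12,  s[7] = 1,  s[8] = 5,  s[9] = 0,  s[10] = 3,  s[11] = 9,  s[12] = 8.
Since s[12] = s[0] = 8, the sequence is periodic with period 12.
(194 - 0) mod 12 = 2, so s[194] = s[2] = 2.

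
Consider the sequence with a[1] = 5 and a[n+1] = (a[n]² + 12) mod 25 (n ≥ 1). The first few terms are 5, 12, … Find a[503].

11

Computing terms: a[1] = 5,  a[2] = 12,  a[3] = 6,  a[4] = 23,  a[5] = 16,  a[6] = 18,  a[7] = 11,  a[8] = 8,  a[9] = 1,  a[10] = 13,  a[11] = 6.
Since a[11] = a[3] = 6, the sequence is eventually periodic: after a pre-period of length 2 it cycles with period 8.
For n ≥ 3, a[n] depends only on (n - 3) mod 8. (503 - 3) mod 8 = 4, so a[503] = a[7] = 11.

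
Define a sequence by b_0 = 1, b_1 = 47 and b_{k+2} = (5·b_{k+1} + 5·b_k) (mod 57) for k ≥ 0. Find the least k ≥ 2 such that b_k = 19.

15

b_0 = 1,  b_1 = 47,  b_2 = 12,  b_3 = 10,  b_4 = 53,  b_5 = 30,  b_6 = 16,  b_7 = 2,  b_8 = 33,  b_9 = 4,  b_{10} = 14,  b_{11} = 33,  b_{12} = 7,  b_{13} = 29,  b_{14} = 9,  b_{15} = 19,  b_{16} = 26,  b_{17} = 54,  b_{18} = 1,  b_{19} = 47.
The sequence repeats with period 18.
The value 19 first appears (with k ≥ 2) at b_{15}.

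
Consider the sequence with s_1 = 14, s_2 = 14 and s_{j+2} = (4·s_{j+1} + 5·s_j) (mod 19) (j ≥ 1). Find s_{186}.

Listing terms: s_1 = 14, s_2 = 14, s_3 = 12, s_4 = 4, s_5 = 0, s_6 = 1, s_7 = 4, s_8 = 2, s_9 = 9, s_{10} = 8, s_{11} = 1, s_{12} = 6, s_{13} = 10, s_{14} = 13, s_{15} = 7, s_{16} = 17, s_{17} = 8, s_{18} = 3, s_{19} = 14, s_{20} = 14.
The sequence repeats with period 18.
(186 - 1) mod 18 = 5, so s_{186} = s_6 = 1.

1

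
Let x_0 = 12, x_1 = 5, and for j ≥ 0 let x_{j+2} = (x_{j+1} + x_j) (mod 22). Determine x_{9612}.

Listing terms: x_0 = 12,  x_1 = 5,  x_2 = 17,  x_3 = 0,  x_4 = 17,  x_5 = 17,  x_6 = 12,  x_7 = 7,  x_8 = 19,  x_9 = 4,  x_{10} = 1,  x_{11} = 5,  x_{12} = 6,  x_{13} = 11,  x_{14} = 17,  x_{15} = 6,  x_{16} = 1,  x_{17} = 7,  x_{18} = 8,  x_{19} = 15,  x_{20} = 1,  x_{21} = 16,  x_{22} = 17,  x_{23} = 11,  x_{24} = 6,  x_{25} = 17,  x_{26} = 1,  x_{27} = 18,  x_{28} = 19,  x_{29} = 15,  x_{30} = 12,  x_{31} = 5.
The sequence repeats with period 30.
So x_{9612} = x_{0 + ((9612-0) mod 30)} = x_{12} = 6.

6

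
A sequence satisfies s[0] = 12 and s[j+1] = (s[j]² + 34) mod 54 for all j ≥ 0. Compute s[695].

We have s[0] = 12, s[1] = 16, s[2] = 20, s[3] = 2, s[4] = 38, s[5] = 20.
Since s[5] = s[2] = 20, the sequence is eventually periodic: after a pre-period of length 2 it cycles with period 3.
For j ≥ 2, s[j] depends only on (j - 2) mod 3. (695 - 2) mod 3 = 0, so s[695] = s[2] = 20.

20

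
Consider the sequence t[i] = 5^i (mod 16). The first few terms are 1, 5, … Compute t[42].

Listing terms: t[0] = 1, t[1] = 5, t[2] = 9, t[3] = 13, t[4] = 1.
Since t[4] = t[0] = 1, the sequence is periodic with period 4.
So t[42] = t[0 + ((42-0) mod 4)] = t[2] = 9.

9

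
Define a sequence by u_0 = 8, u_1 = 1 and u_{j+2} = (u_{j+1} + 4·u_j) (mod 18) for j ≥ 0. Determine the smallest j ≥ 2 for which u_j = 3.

6

Computing terms: u_0 = 8, u_1 = 1, u_2 = 15, u_3 = 1, u_4 = 7, u_5 = 11, u_6 = 3, u_7 = 11, u_8 = 5, u_9 = 13, u_{10} = 15, u_{11} = 13, u_{12} = 1, u_{13} = 17, u_{14} = 3, u_{15} = 17, u_{16} = 11, u_{17} = 7, u_{18} = 15, u_{19} = 7, u_{20} = 13, u_{21} = 5, u_{22} = 3, u_{23} = 5, u_{24} = 17, u_{25} = 1, u_{26} = 15.
Since (u_{25}, u_{26}) = (u_1, u_2) = (1, 15) (two consecutive terms determine the rest), the sequence is eventually periodic: after a pre-period of length 1 it cycles with period 24.
The value 3 first appears (with j ≥ 2) at u_6.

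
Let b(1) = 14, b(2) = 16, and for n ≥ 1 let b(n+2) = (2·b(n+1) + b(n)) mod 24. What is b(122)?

b(1) = 14; b(2) = 16; b(3) = 22; b(4) = 12; b(5) = 22; b(6) = 8; b(7) = 14; b(8) = 12; b(9) = 14; b(10) = 16.
Since (b(9), b(10)) = (b(1), b(2)) = (14, 16) (two consecutive terms determine the rest), the sequence is periodic with period 8.
(122 - 1) mod 8 = 1, so b(122) = b(2) = 16.

16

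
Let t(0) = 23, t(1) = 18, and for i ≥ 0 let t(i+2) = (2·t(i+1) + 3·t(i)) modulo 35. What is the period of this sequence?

12

Listing terms: t(0) = 23; t(1) = 18; t(2) = 0; t(3) = 19; t(4) = 3; t(5) = 28; t(6) = 30; t(7) = 4; t(8) = 28; t(9) = 33; t(10) = 10; t(11) = 14; t(12) = 23; t(13) = 18.
Since (t(12), t(13)) = (t(0), t(1)) = (23, 18) (two consecutive terms determine the rest), the sequence is periodic with period 12.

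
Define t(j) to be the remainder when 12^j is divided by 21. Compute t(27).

6

We have t(1) = 12, t(2) = 18, t(3) = 6, t(4) = 9, t(5) = 3, t(6) = 15, t(7) = 12.
The sequence repeats with period 6.
(27 - 1) mod 6 = 2, so t(27) = t(3) = 6.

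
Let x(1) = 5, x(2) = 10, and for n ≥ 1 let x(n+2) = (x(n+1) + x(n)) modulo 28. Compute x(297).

23

x(1) = 5, x(2) = 10, x(3) = 15, x(4) = 25, x(5) = 12, x(6) = 9, x(7) = 21, x(8) = 2, x(9) = 23, x(10) = 25, x(11) = 20, x(12) = 17, x(13) = 9, x(14) = 26, x(15) = 7, x(16) = 5, x(17) = 12, x(18) = 17, x(19) = 1, x(20) = 18, x(21) = 19, x(22) = 9, x(23) = 0, x(24) = 9, x(25) = 9, x(26) = 18, x(27) = 27, x(28) = 17, x(29) = 16, x(30) = 5, x(31) = 21, x(32) = 26, x(33) = 19, x(34) = 17, x(35) = 8, x(36) = 25, x(37) = 5, x(38) = 2, x(39) = 7, x(40) = 9, x(41) = 16, x(42) = 25, x(43) = 13, x(44) = 10, x(45) = 23, x(46) = 5, x(47) = 0, x(48) = 5, x(49) = 5, x(50) = 10.
The sequence repeats with period 48.
(297 - 1) mod 48 = 8, so x(297) = x(9) = 23.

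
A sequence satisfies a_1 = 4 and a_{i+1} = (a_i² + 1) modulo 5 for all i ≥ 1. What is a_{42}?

Computing terms: a_1 = 4; a_2 = 2; a_3 = 0; a_4 = 1; a_5 = 2.
Since a_5 = a_2 = 2, the sequence is eventually periodic: after a pre-period of length 1 it cycles with period 3.
For i ≥ 2, a_i depends only on (i - 2) mod 3. (42 - 2) mod 3 = 1, so a_{42} = a_3 = 0.

0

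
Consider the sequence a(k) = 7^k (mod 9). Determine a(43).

Listing terms: a(1) = 7; a(2) = 4; a(3) = 1; a(4) = 7.
Since a(4) = a(1) = 7, the sequence is periodic with period 3.
(43 - 1) mod 3 = 0, so a(43) = a(1) = 7.

7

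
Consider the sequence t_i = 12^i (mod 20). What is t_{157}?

t_1 = 12, t_2 = 4, t_3 = 8, t_4 = 16, t_5 = 12.
The sequence repeats with period 4.
So t_{157} = t_{1 + ((157-1) mod 4)} = t_1 = 12.

12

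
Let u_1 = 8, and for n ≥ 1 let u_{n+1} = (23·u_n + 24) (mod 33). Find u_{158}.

We have u_1 = 8, u_2 = 10, u_3 = 23, u_4 = 25, u_5 = 5, u_6 = 7, u_7 = 20, u_8 = 22, u_9 = 2, u_{10} = 4, u_{11} = 17, u_{12} = 19, u_{13} = 32, u_{14} = 1, u_{15} = 14, u_{16} = 16, u_{17} = 29, u_{18} = 31, u_{19} = 11, u_{20} = 13, u_{21} = 26, u_{22} = 28, u_{23} = 8.
Since u_{23} = u_1 = 8, the sequence is periodic with period 22.
(158 - 1) mod 22 = 3, so u_{158} = u_4 = 25.

25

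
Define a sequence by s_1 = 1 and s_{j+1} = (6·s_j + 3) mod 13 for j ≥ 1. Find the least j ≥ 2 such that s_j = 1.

13

Computing terms: s_1 = 1,  s_2 = 9,  s_3 = 5,  s_4 = 7,  s_5 = 6,  s_6 = 0,  s_7 = 3,  s_8 = 8,  s_9 = 12,  s_{10} = 10,  s_{11} = 11,  s_{12} = 4,  s_{13} = 1.
The sequence repeats with period 12.
The value 1 next appears (with j ≥ 2) at s_{13}.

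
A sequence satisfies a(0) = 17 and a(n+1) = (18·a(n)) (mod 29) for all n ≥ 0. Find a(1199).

5

We have a(0) = 17,  a(1) = 16,  a(2) = 27,  a(3) = 22,  a(4) = 19,  a(5) = 23,  a(6) = 8,  a(7) = 28,  a(8) = 11,  a(9) = 24,  a(10) = 26,  a(11) = 4,  a(12) = 14,  a(13) = 20,  a(14) = 12,  a(15) = 13,  a(16) = 2,  a(17) = 7,  a(18) = 10,  a(19) = 6,  a(20) = 21,  a(21) = 1,  a(22) = 18,  a(23) = 5,  a(24) = 3,  a(25) = 25,  a(26) = 15,  a(27) = 9,  a(28) = 17.
The sequence repeats with period 28.
(1199 - 0) mod 28 = 23, so a(1199) = a(23) = 5.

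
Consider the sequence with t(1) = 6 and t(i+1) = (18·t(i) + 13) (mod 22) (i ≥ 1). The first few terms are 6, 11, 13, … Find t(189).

Computing terms: t(1) = 6,  t(2) = 11,  t(3) = 13,  t(4) = 5,  t(5) = 15,  t(6) = 19,  t(7) = 3,  t(8) = 1,  t(9) = 9,  t(10) = 21,  t(11) = 17,  t(12) = 11.
Since t(12) = t(2) = 11, the sequence is eventually periodic: after a pre-period of length 1 it cycles with period 10.
For i ≥ 2, t(i) depends only on (i - 2) mod 10. (189 - 2) mod 10 = 7, so t(189) = t(9) = 9.

9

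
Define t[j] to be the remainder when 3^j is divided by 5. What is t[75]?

2

Listing terms: t[0] = 1,  t[1] = 3,  t[2] = 4,  t[3] = 2,  t[4] = 1.
Since t[4] = t[0] = 1, the sequence is periodic with period 4.
So t[75] = t[0 + ((75-0) mod 4)] = t[3] = 2.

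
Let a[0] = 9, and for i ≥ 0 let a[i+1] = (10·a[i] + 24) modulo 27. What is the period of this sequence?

a[0] = 9,  a[1] = 6,  a[2] = 3,  a[3] = 0,  a[4] = 24,  a[5] = 21,  a[6] = 18,  a[7] = 15,  a[8] = 12,  a[9] = 9.
Since a[9] = a[0] = 9, the sequence is periodic with period 9.

9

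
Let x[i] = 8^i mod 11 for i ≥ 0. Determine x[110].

x[0] = 1,  x[1] = 8,  x[2] = 9,  x[3] = 6,  x[4] = 4,  x[5] = 10,  x[6] = 3,  x[7] = 2,  x[8] = 5,  x[9] = 7,  x[10] = 1.
Since x[10] = x[0] = 1, the sequence is periodic with period 10.
So x[110] = x[0 + ((110-0) mod 10)] = x[0] = 1.

1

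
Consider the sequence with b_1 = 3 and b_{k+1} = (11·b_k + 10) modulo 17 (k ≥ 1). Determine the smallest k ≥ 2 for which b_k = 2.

We have b_1 = 3,  b_2 = 9,  b_3 = 7,  b_4 = 2,  b_5 = 15,  b_6 = 5,  b_7 = 14,  b_8 = 11,  b_9 = 12,  b_{10} = 6,  b_{11} = 8,  b_{12} = 13,  b_{13} = 0,  b_{14} = 10,  b_{15} = 1,  b_{16} = 4,  b_{17} = 3.
Since b_{17} = b_1 = 3, the sequence is periodic with period 16.
The value 2 first appears (with k ≥ 2) at b_4.

4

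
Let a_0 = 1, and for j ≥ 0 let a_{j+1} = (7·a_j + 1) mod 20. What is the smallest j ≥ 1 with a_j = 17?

2

Listing terms: a_0 = 1,  a_1 = 8,  a_2 = 17,  a_3 = 0,  a_4 = 1.
Since a_4 = a_0 = 1, the sequence is periodic with period 4.
The value 17 first appears (with j ≥ 1) at a_2.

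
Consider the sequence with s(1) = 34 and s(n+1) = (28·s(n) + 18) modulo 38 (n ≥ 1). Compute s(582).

Listing terms: s(1) = 34,  s(2) = 20,  s(3) = 8,  s(4) = 14,  s(5) = 30,  s(6) = 22,  s(7) = 26,  s(8) = 24,  s(9) = 6,  s(10) = 34.
Since s(10) = s(1) = 34, the sequence is periodic with period 9.
So s(582) = s(1 + ((582-1) mod 9)) = s(6) = 22.

22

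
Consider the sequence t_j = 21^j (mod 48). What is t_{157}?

Computing terms: t_1 = 21,  t_2 = 9,  t_3 = 45,  t_4 = 33,  t_5 = 21.
The sequence repeats with period 4.
(157 - 1) mod 4 = 0, so t_{157} = t_1 = 21.

21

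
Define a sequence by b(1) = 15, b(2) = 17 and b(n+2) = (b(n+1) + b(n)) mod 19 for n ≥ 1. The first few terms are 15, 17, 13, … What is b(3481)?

2

We have b(1) = 15, b(2) = 17, b(3) = 13, b(4) = 11, b(5) = 5, b(6) = 16, b(7) = 2, b(8) = 18, b(9) = 1, b(10) = 0, b(11) = 1, b(12) = 1, b(13) = 2, b(14) = 3, b(15) = 5, b(16) = 8, b(17) = 13, b(18) = 2, b(19) = 15, b(20) = 17.
The sequence repeats with period 18.
(3481 - 1) mod 18 = 6, so b(3481) = b(7) = 2.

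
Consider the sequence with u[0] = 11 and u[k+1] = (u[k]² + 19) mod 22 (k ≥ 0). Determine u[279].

We have u[0] = 11, u[1] = 8, u[2] = 17, u[3] = 0, u[4] = 19, u[5] = 6, u[6] = 11.
The sequence repeats with period 6.
So u[279] = u[0 + ((279-0) mod 6)] = u[3] = 0.

0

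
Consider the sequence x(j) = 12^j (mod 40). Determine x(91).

x(0) = 1, x(1) = 12, x(2) = 24, x(3) = 8, x(4) = 16, x(5) = 32, x(6) = 24.
Since x(6) = x(2) = 24, the sequence is eventually periodic: after a pre-period of length 2 it cycles with period 4.
For j ≥ 2, x(j) depends only on (j - 2) mod 4. (91 - 2) mod 4 = 1, so x(91) = x(3) = 8.

8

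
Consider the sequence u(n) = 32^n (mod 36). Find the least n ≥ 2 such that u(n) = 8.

3

u(1) = 32,  u(2) = 16,  u(3) = 8,  u(4) = 4,  u(5) = 20,  u(6) = 28,  u(7) = 32.
Since u(7) = u(1) = 32, the sequence is periodic with period 6.
The value 8 first appears (with n ≥ 2) at u(3).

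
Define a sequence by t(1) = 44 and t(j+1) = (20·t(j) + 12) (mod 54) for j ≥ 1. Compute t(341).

We have t(1) = 44, t(2) = 28, t(3) = 32, t(4) = 4, t(5) = 38, t(6) = 16, t(7) = 8, t(8) = 10, t(9) = 50, t(10) = 40, t(11) = 2, t(12) = 52, t(13) = 26, t(14) = 46, t(15) = 14, t(16) = 22, t(17) = 20, t(18) = 34, t(19) = 44.
Since t(19) = t(1) = 44, the sequence is periodic with period 18.
(341 - 1) mod 18 = 16, so t(341) = t(17) = 20.

20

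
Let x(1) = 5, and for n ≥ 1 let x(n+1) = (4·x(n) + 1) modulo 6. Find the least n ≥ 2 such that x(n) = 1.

3

We have x(1) = 5, x(2) = 3, x(3) = 1, x(4) = 5.
The sequence repeats with period 3.
The value 1 first appears (with n ≥ 2) at x(3).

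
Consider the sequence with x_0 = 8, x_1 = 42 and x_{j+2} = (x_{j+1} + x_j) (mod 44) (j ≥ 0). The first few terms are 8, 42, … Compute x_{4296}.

x_0 = 8; x_1 = 42; x_2 = 6; x_3 = 4; x_4 = 10; x_5 = 14; x_6 = 24; x_7 = 38; x_8 = 18; x_9 = 12; x_{10} = 30; x_{11} = 42; x_{12} = 28; x_{13} = 26; x_{14} = 10; x_{15} = 36; x_{16} = 2; x_{17} = 38; x_{18} = 40; x_{19} = 34; x_{20} = 30; x_{21} = 20; x_{22} = 6; x_{23} = 26; x_{24} = 32; x_{25} = 14; x_{26} = 2; x_{27} = 16; x_{28} = 18; x_{29} = 34; x_{30} = 8; x_{31} = 42.
Since (x_{30}, x_{31}) = (x_0, x_1) = (8, 42) (two consecutive terms determine the rest), the sequence is periodic with period 30.
(4296 - 0) mod 30 = 6, so x_{4296} = x_6 = 24.

24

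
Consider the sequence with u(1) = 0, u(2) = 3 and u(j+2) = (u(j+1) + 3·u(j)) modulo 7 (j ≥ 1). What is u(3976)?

Computing terms: u(1) = 0, u(2) = 3, u(3) = 3, u(4) = 5, u(5) = 0, u(6) = 1, u(7) = 1, u(8) = 4, u(9) = 0, u(10) = 5, u(11) = 5, u(12) = 6, u(13) = 0, u(14) = 4, u(15) = 4, u(16) = 2, u(17) = 0, u(18) = 6, u(19) = 6, u(20) = 3, u(21) = 0, u(22) = 2, u(23) = 2, u(24) = 1, u(25) = 0, u(26) = 3.
The sequence repeats with period 24.
So u(3976) = u(1 + ((3976-1) mod 24)) = u(16) = 2.

2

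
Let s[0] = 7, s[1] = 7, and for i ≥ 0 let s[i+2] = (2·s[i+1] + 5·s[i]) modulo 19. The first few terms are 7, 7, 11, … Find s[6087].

0

s[0] = 7; s[1] = 7; s[2] = 11; s[3] = 0; s[4] = 17; s[5] = 15; s[6] = 1; s[7] = 1; s[8] = 7; s[9] = 0; s[10] = 16; s[11] = 13; s[12] = 11; s[13] = 11; s[14] = 1; s[15] = 0; s[16] = 5; s[17] = 10; s[18] = 7; s[19] = 7.
The sequence repeats with period 18.
So s[6087] = s[0 + ((6087-0) mod 18)] = s[3] = 0.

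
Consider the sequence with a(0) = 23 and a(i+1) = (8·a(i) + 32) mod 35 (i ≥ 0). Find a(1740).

a(0) = 23; a(1) = 6; a(2) = 10; a(3) = 7; a(4) = 18; a(5) = 1; a(6) = 5; a(7) = 2; a(8) = 13; a(9) = 31; a(10) = 0; a(11) = 32; a(12) = 8; a(13) = 26; a(14) = 30; a(15) = 27; a(16) = 3; a(17) = 21; a(18) = 25; a(19) = 22; a(20) = 33; a(21) = 16; a(22) = 20; a(23) = 17; a(24) = 28; a(25) = 11; a(26) = 15; a(27) = 12; a(28) = 23.
The sequence repeats with period 28.
(1740 - 0) mod 28 = 4, so a(1740) = a(4) = 18.

18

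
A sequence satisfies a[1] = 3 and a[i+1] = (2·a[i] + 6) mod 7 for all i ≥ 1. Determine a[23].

Computing terms: a[1] = 3, a[2] = 5, a[3] = 2, a[4] = 3.
Since a[4] = a[1] = 3, the sequence is periodic with period 3.
So a[23] = a[1 + ((23-1) mod 3)] = a[2] = 5.

5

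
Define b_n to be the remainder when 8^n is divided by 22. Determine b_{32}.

20

b_1 = 8, b_2 = 20, b_3 = 6, b_4 = 4, b_5 = 10, b_6 = 14, b_7 = 2, b_8 = 16, b_9 = 18, b_{10} = 12, b_{11} = 8.
Since b_{11} = b_1 = 8, the sequence is periodic with period 10.
(32 - 1) mod 10 = 1, so b_{32} = b_2 = 20.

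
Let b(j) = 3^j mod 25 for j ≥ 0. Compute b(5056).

b(0) = 1, b(1) = 3, b(2) = 9, b(3) = 2, b(4) = 6, b(5) = 18, b(6) = 4, b(7) = 12, b(8) = 11, b(9) = 8, b(10) = 24, b(11) = 22, b(12) = 16, b(13) = 23, b(14) = 19, b(15) = 7, b(16) = 21, b(17) = 13, b(18) = 14, b(19) = 17, b(20) = 1.
Since b(20) = b(0) = 1, the sequence is periodic with period 20.
(5056 - 0) mod 20 = 16, so b(5056) = b(16) = 21.

21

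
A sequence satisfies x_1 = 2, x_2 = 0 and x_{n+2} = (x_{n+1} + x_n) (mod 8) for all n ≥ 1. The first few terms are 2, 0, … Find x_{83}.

Computing terms: x_1 = 2,  x_2 = 0,  x_3 = 2,  x_4 = 2,  x_5 = 4,  x_6 = 6,  x_7 = 2,  x_8 = 0.
The sequence repeats with period 6.
(83 - 1) mod 6 = 4, so x_{83} = x_5 = 4.

4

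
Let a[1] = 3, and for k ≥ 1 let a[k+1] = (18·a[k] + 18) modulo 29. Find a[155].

Listing terms: a[1] = 3,  a[2] = 14,  a[3] = 9,  a[4] = 6,  a[5] = 10,  a[6] = 24,  a[7] = 15,  a[8] = 27,  a[9] = 11,  a[10] = 13,  a[11] = 20,  a[12] = 1,  a[13] = 7,  a[14] = 28,  a[15] = 0,  a[16] = 18,  a[17] = 23,  a[18] = 26,  a[19] = 22,  a[20] = 8,  a[21] = 17,  a[22] = 5,  a[23] = 21,  a[24] = 19,  a[25] = 12,  a[26] = 2,  a[27] = 25,  a[28] = 4,  a[29] = 3.
The sequence repeats with period 28.
(155 - 1) mod 28 = 14, so a[155] = a[15] = 0.

0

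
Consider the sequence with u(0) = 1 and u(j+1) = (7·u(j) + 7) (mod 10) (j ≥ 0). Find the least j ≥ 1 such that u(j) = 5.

u(0) = 1; u(1) = 4; u(2) = 5; u(3) = 2; u(4) = 1.
Since u(4) = u(0) = 1, the sequence is periodic with period 4.
The value 5 first appears (with j ≥ 1) at u(2).

2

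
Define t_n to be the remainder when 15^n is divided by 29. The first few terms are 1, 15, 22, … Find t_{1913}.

Listing terms: t_0 = 1; t_1 = 15; t_2 = 22; t_3 = 11; t_4 = 20; t_5 = 10; t_6 = 5; t_7 = 17; t_8 = 23; t_9 = 26; t_{10} = 13; t_{11} = 21; t_{12} = 25; t_{13} = 27; t_{14} = 28; t_{15} = 14; t_{16} = 7; t_{17} = 18; t_{18} = 9; t_{19} = 19; t_{20} = 24; t_{21} = 12; t_{22} = 6; t_{23} = 3; t_{24} = 16; t_{25} = 8; t_{26} = 4; t_{27} = 2; t_{28} = 1.
The sequence repeats with period 28.
(1913 - 0) mod 28 = 9, so t_{1913} = t_9 = 26.

26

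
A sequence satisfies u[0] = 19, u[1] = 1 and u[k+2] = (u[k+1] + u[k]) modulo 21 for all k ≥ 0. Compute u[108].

Listing terms: u[0] = 19,  u[1] = 1,  u[2] = 20,  u[3] = 0,  u[4] = 20,  u[5] = 20,  u[6] = 19,  u[7] = 18,  u[8] = 16,  u[9] = 13,  u[10] = 8,  u[11] = 0,  u[12] = 8,  u[13] = 8,  u[14] = 16,  u[15] = 3,  u[16] = 19,  u[17] = 1.
The sequence repeats with period 16.
(108 - 0) mod 16 = 12, so u[108] = u[12] = 8.

8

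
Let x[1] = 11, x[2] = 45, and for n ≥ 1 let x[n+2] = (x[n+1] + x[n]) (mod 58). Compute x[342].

Computing terms: x[1] = 11; x[2] = 45; x[3] = 56; x[4] = 43; x[5] = 41; x[6] = 26; x[7] = 9; x[8] = 35; x[9] = 44; x[10] = 21; x[11] = 7; x[12] = 28; x[13] = 35; x[14] = 5; x[15] = 40; x[16] = 45; x[17] = 27; x[18] = 14; x[19] = 41; x[20] = 55; x[21] = 38; x[22] = 35; x[23] = 15; x[24] = 50; x[25] = 7; x[26] = 57; x[27] = 6; x[28] = 5; x[29] = 11; x[30] = 16; x[31] = 27; x[32] = 43; x[33] = 12; x[34] = 55; x[35] = 9; x[36] = 6; x[37] = 15; x[38] = 21; x[39] = 36; x[40] = 57; x[41] = 35; x[42] = 34; x[43] = 11; x[44] = 45.
Since (x[43], x[44]) = (x[1], x[2]) = (11, 45) (two consecutive terms determine the rest), the sequence is periodic with period 42.
So x[342] = x[1 + ((342-1) mod 42)] = x[6] = 26.

26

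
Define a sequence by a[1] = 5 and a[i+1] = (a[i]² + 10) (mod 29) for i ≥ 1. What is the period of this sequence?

Computing terms: a[1] = 5, a[2] = 6, a[3] = 17, a[4] = 9, a[5] = 4, a[6] = 26, a[7] = 19, a[8] = 23, a[9] = 17.
Since a[9] = a[3] = 17, the sequence is eventually periodic: after a pre-period of length 2 it cycles with period 6.

6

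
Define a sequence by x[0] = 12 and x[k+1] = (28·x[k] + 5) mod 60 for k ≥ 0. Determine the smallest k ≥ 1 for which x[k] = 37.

Listing terms: x[0] = 12,  x[1] = 41,  x[2] = 13,  x[3] = 9,  x[4] = 17,  x[5] = 1,  x[6] = 33,  x[7] = 29,  x[8] = 37,  x[9] = 21,  x[10] = 53,  x[11] = 49,  x[12] = 57,  x[13] = 41.
Since x[13] = x[1] = 41, the sequence is eventually periodic: after a pre-period of length 1 it cycles with period 12.
The value 37 first appears (with k ≥ 1) at x[8].

8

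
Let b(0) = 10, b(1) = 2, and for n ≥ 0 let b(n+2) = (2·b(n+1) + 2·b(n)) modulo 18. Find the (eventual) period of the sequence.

Computing terms: b(0) = 10; b(1) = 2; b(2) = 6; b(3) = 16; b(4) = 8; b(5) = 12; b(6) = 4; b(7) = 14; b(8) = 0; b(9) = 10; b(10) = 2.
The sequence repeats with period 9.

9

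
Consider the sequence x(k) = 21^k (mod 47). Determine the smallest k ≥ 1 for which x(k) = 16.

x(0) = 1, x(1) = 21, x(2) = 18, x(3) = 2, x(4) = 42, x(5) = 36, x(6) = 4, x(7) = 37, x(8) = 25, x(9) = 8, x(10) = 27, x(11) = 3, x(12) = 16, x(13) = 7, x(14) = 6, x(15) = 32, x(16) = 14, x(17) = 12, x(18) = 17, x(19) = 28, x(20) = 24, x(21) = 34, x(22) = 9, x(23) = 1.
Since x(23) = x(0) = 1, the sequence is periodic with period 23.
The value 16 first appears (with k ≥ 1) at x(12).

12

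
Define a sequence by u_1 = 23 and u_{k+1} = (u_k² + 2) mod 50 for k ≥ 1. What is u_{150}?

1

Computing terms: u_1 = 23, u_2 = 31, u_3 = 13, u_4 = 21, u_5 = 43, u_6 = 1, u_7 = 3, u_8 = 11, u_9 = 23.
Since u_9 = u_1 = 23, the sequence is periodic with period 8.
(150 - 1) mod 8 = 5, so u_{150} = u_6 = 1.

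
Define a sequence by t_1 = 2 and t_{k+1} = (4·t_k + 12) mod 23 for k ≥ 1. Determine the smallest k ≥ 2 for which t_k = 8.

Computing terms: t_1 = 2,  t_2 = 20,  t_3 = 0,  t_4 = 12,  t_5 = 14,  t_6 = 22,  t_7 = 8,  t_8 = 21,  t_9 = 4,  t_{10} = 5,  t_{11} = 9,  t_{12} = 2.
Since t_{12} = t_1 = 2, the sequence is periodic with period 11.
The value 8 first appears (with k ≥ 2) at t_7.

7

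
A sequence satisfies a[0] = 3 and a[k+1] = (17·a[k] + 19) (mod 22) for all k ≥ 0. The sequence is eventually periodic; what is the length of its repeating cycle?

10

Listing terms: a[0] = 3,  a[1] = 4,  a[2] = 21,  a[3] = 2,  a[4] = 9,  a[5] = 18,  a[6] = 17,  a[7] = 0,  a[8] = 19,  a[9] = 12,  a[10] = 3.
Since a[10] = a[0] = 3, the sequence is periodic with period 10.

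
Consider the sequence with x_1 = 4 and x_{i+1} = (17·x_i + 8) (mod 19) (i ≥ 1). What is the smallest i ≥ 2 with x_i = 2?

9

x_1 = 4,  x_2 = 0,  x_3 = 8,  x_4 = 11,  x_5 = 5,  x_6 = 17,  x_7 = 12,  x_8 = 3,  x_9 = 2,  x_{10} = 4.
The sequence repeats with period 9.
The value 2 first appears (with i ≥ 2) at x_9.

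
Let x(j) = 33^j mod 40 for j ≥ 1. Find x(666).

9

Listing terms: x(1) = 33,  x(2) = 9,  x(3) = 17,  x(4) = 1,  x(5) = 33.
The sequence repeats with period 4.
(666 - 1) mod 4 = 1, so x(666) = x(2) = 9.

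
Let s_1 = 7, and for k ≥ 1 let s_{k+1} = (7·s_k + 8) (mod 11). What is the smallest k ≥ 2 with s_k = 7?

Listing terms: s_1 = 7; s_2 = 2; s_3 = 0; s_4 = 8; s_5 = 9; s_6 = 5; s_7 = 10; s_8 = 1; s_9 = 4; s_{10} = 3; s_{11} = 7.
The sequence repeats with period 10.
The value 7 next appears (with k ≥ 2) at s_{11}.

11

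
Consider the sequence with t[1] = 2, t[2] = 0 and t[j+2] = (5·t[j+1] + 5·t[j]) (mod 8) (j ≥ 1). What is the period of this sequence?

6

Listing terms: t[1] = 2,  t[2] = 0,  t[3] = 2,  t[4] = 2,  t[5] = 4,  t[6] = 6,  t[7] = 2,  t[8] = 0.
Since (t[7], t[8]) = (t[1], t[2]) = (2, 0) (two consecutive terms determine the rest), the sequence is periodic with period 6.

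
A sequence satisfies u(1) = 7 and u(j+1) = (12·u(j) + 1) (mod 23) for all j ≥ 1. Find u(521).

We have u(1) = 7; u(2) = 16; u(3) = 9; u(4) = 17; u(5) = 21; u(6) = 0; u(7) = 1; u(8) = 13; u(9) = 19; u(10) = 22; u(11) = 12; u(12) = 7.
Since u(12) = u(1) = 7, the sequence is periodic with period 11.
So u(521) = u(1 + ((521-1) mod 11)) = u(4) = 17.

17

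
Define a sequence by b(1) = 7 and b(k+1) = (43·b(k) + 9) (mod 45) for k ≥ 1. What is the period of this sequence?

We have b(1) = 7, b(2) = 40, b(3) = 19, b(4) = 16, b(5) = 22, b(6) = 10, b(7) = 34, b(8) = 31, b(9) = 37, b(10) = 25, b(11) = 4, b(12) = 1, b(13) = 7.
Since b(13) = b(1) = 7, the sequence is periodic with period 12.

12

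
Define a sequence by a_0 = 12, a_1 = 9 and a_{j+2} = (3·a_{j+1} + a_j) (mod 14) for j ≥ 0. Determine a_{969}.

Computing terms: a_0 = 12; a_1 = 9; a_2 = 11; a_3 = 0; a_4 = 11; a_5 = 5; a_6 = 12; a_7 = 13; a_8 = 9; a_9 = 12; a_{10} = 3; a_{11} = 7; a_{12} = 10; a_{13} = 9; a_{14} = 9; a_{15} = 8; a_{16} = 5; a_{17} = 9; a_{18} = 4; a_{19} = 7; a_{20} = 11; a_{21} = 12; a_{22} = 5; a_{23} = 13; a_{24} = 2; a_{25} = 5; a_{26} = 3; a_{27} = 0; a_{28} = 3; a_{29} = 9; a_{30} = 2; a_{31} = 1; a_{32} = 5; a_{33} = 2; a_{34} = 11; a_{35} = 7; a_{36} = 4; a_{37} = 5; a_{38} = 5; a_{39} = 6; a_{40} = 9; a_{41} = 5; a_{42} = 10; a_{43} = 7; a_{44} = 3; a_{45} = 2; a_{46} = 9; a_{47} = 1; a_{48} = 12; a_{49} = 9.
The sequence repeats with period 48.
So a_{969} = a_{0 + ((969-0) mod 48)} = a_9 = 12.

12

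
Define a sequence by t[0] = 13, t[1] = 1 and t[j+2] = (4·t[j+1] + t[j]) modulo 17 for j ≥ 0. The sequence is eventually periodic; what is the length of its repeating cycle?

We have t[0] = 13,  t[1] = 1,  t[2] = 0,  t[3] = 1,  t[4] = 4,  t[5] = 0,  t[6] = 4,  t[7] = 16,  t[8] = 0,  t[9] = 16,  t[10] = 13,  t[11] = 0,  t[12] = 13,  t[13] = 1.
Since (t[12], t[13]) = (t[0], t[1]) = (13, 1) (two consecutive terms determine the rest), the sequence is periodic with period 12.

12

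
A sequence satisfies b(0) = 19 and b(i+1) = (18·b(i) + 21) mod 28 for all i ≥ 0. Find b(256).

Listing terms: b(0) = 19, b(1) = 27, b(2) = 3, b(3) = 19.
Since b(3) = b(0) = 19, the sequence is periodic with period 3.
So b(256) = b(0 + ((256-0) mod 3)) = b(1) = 27.

27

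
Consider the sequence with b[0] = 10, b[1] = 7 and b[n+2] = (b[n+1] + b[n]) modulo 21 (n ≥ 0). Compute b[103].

Listing terms: b[0] = 10; b[1] = 7; b[2] = 17; b[3] = 3; b[4] = 20; b[5] = 2; b[6] = 1; b[7] = 3; b[8] = 4; b[9] = 7; b[10] = 11; b[11] = 18; b[12] = 8; b[13] = 5; b[14] = 13; b[15] = 18; b[16] = 10; b[17] = 7.
The sequence repeats with period 16.
So b[103] = b[0 + ((103-0) mod 16)] = b[7] = 3.

3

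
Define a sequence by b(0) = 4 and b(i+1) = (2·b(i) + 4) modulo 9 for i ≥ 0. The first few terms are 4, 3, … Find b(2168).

1

Computing terms: b(0) = 4,  b(1) = 3,  b(2) = 1,  b(3) = 6,  b(4) = 7,  b(5) = 0,  b(6) = 4.
Since b(6) = b(0) = 4, the sequence is periodic with period 6.
So b(2168) = b(0 + ((2168-0) mod 6)) = b(2) = 1.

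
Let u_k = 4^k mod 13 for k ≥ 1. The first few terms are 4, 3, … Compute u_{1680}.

We have u_1 = 4, u_2 = 3, u_3 = 12, u_4 = 9, u_5 = 10, u_6 = 1, u_7 = 4.
The sequence repeats with period 6.
(1680 - 1) mod 6 = 5, so u_{1680} = u_6 = 1.

1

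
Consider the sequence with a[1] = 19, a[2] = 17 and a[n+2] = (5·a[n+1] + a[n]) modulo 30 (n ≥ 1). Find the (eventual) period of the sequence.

24

Computing terms: a[1] = 19, a[2] = 17, a[3] = 14, a[4] = 27, a[5] = 29, a[6] = 22, a[7] = 19, a[8] = 27, a[9] = 4, a[10] = 17, a[11] = 29, a[12] = 12, a[13] = 29, a[14] = 7, a[15] = 4, a[16] = 27, a[17] = 19, a[18] = 2, a[19] = 29, a[20] = 27, a[21] = 14, a[22] = 7, a[23] = 19, a[24] = 12, a[25] = 19, a[26] = 17.
Since (a[25], a[26]) = (a[1], a[2]) = (19, 17) (two consecutive terms determine the rest), the sequence is periodic with period 24.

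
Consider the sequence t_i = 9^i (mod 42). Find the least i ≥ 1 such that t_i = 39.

2

We have t_0 = 1,  t_1 = 9,  t_2 = 39,  t_3 = 15,  t_4 = 9.
Since t_4 = t_1 = 9, the sequence is eventually periodic: after a pre-period of length 1 it cycles with period 3.
The value 39 first appears (with i ≥ 1) at t_2.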